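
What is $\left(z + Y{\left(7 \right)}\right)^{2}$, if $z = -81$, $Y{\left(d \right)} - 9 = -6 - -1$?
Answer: $5929$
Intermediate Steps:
$Y{\left(d \right)} = 4$ ($Y{\left(d \right)} = 9 - 5 = 4$)
$\left(z + Y{\left(7 \right)}\right)^{2} = \left(-81 + 4\right)^{2} = \left(-77\right)^{2} = 5929$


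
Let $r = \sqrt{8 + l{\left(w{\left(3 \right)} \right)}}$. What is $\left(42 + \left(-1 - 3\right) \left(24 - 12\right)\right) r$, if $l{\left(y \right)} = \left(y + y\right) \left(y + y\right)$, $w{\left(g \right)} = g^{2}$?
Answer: $- 12 \sqrt{83} \approx -109.33$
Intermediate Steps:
$l{\left(y \right)} = 4 y^{2}$ ($l{\left(y \right)} = 2 y 2 y = 4 y^{2}$)
$r = 2 \sqrt{83}$ ($r = \sqrt{8 + 4 \left(3^{2}\right)^{2}} = \sqrt{8 + 4 \cdot 9^{2}} = \sqrt{8 + 4 \cdot 81} = \sqrt{8 + 324} = \sqrt{332} = 2 \sqrt{83} \approx 18.221$)
$\left(42 + \left(-1 - 3\right) \left(24 - 12\right)\right) r = \left(42 + \left(-1 - 3\right) \left(24 - 12\right)\right) 2 \sqrt{83} = \left(42 - 48\right) 2 \sqrt{83} = - 6 \cdot 2 \sqrt{83} = - 12 \sqrt{83}$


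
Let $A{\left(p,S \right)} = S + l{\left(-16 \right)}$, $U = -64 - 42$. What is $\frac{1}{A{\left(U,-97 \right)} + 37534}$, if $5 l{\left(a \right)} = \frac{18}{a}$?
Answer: $\frac{40}{1497471} \approx 2.6712 \cdot 10^{-5}$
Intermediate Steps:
$l{\left(a \right)} = \frac{18}{5 a}$ ($l{\left(a \right)} = \frac{18 \frac{1}{a}}{5} = \frac{18}{5 a}$)
$U = -106$ ($U = -64 - 42 = -106$)
$A{\left(p,S \right)} = - \frac{9}{40} + S$ ($A{\left(p,S \right)} = S + \frac{18}{5 \left(-16\right)} = S + \frac{18}{5} \left(- \frac{1}{16}\right) = S - \frac{9}{40} = - \frac{9}{40} + S$)
$\frac{1}{A{\left(U,-97 \right)} + 37534} = \frac{1}{\left(- \frac{9}{40} - 97\right) + 37534} = \frac{1}{- \frac{3889}{40} + 37534} = \frac{1}{\frac{1497471}{40}} = \frac{40}{1497471}$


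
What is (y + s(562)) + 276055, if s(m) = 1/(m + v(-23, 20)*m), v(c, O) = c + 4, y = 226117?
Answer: 5079971951/10116 ≈ 5.0217e+5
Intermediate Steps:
v(c, O) = 4 + c
s(m) = -1/(18*m) (s(m) = 1/(m + (4 - 23)*m) = 1/(m - 19*m) = 1/(-18*m) = -1/(18*m))
(y + s(562)) + 276055 = (226117 - 1/18/562) + 276055 = (226117 - 1/18*1/562) + 276055 = (226117 - 1/10116) + 276055 = 2287399571/10116 + 276055 = 5079971951/10116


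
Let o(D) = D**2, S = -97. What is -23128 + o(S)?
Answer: -13719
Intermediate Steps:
-23128 + o(S) = -23128 + (-97)**2 = -23128 + 9409 = -13719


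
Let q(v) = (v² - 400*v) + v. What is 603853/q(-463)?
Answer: 603853/399106 ≈ 1.5130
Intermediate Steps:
q(v) = v² - 399*v
603853/q(-463) = 603853/((-463*(-399 - 463))) = 603853/((-463*(-862))) = 603853/399106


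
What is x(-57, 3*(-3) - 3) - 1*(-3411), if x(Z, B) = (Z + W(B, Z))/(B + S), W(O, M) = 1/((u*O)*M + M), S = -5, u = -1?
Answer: 43010605/12597 ≈ 3414.4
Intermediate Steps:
W(O, M) = 1/(M - M*O) (W(O, M) = 1/((-O)*M + M) = 1/(-M*O + M) = 1/(M - M*O))
x(Z, B) = (Z + 1/(Z*(1 - B)))/(-5 + B) (x(Z, B) = (Z + 1/(Z*(1 - B)))/(B - 5) = (Z + 1/(Z*(1 - B)))/(-5 + B))
x(-57, 3*(-3) - 3) - 1*(-3411) = (1 + (-57)²*(1 - (3*(-3) - 3)))/((-57)*(1 - (3*(-3) - 3))*(-5 + (3*(-3) - 3))) - 1*(-3411) = -(1 + 3249*(1 - (-9 - 3)))/(57*(1 - (-9 - 3))*(-5 + (-9 - 3))) + 3411 = -(1 + 3249*(1 - 1*(-12)))/(57*(1 - 1*(-12))*(-5 - 12)) + 3411 = -1/57*(1 + 3249*(1 + 12))/((1 + 12)*(-17)) + 3411 = -1/57*(-1/17)*(1 + 3249*13)/13 + 3411 = -1/57*1/13*(-1/17)*(1 + 42237) + 3411 = -1/57*1/13*(-1/17)*42238 + 3411 = 42238/12597 + 3411 = 43010605/12597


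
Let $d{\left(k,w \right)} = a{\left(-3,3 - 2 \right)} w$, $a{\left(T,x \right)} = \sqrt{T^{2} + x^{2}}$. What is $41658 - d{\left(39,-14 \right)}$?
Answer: $41658 + 14 \sqrt{10} \approx 41702.0$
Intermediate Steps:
$d{\left(k,w \right)} = w \sqrt{10}$ ($d{\left(k,w \right)} = \sqrt{\left(-3\right)^{2} + \left(3 - 2\right)^{2}} w = \sqrt{9 + \left(3 - 2\right)^{2}} w = \sqrt{9 + 1^{2}} w = \sqrt{9 + 1} w = \sqrt{10} w = w \sqrt{10}$)
$41658 - d{\left(39,-14 \right)} = 41658 - - 14 \sqrt{10} = 41658 + 14 \sqrt{10}$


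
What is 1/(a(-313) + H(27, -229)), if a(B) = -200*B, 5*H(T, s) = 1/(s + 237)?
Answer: 40/2504001 ≈ 1.5974e-5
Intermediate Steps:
H(T, s) = 1/(5*(237 + s)) (H(T, s) = 1/(5*(s + 237)) = 1/(5*(237 + s)))
1/(a(-313) + H(27, -229)) = 1/(-200*(-313) + 1/(5*(237 - 229))) = 1/(62600 + (⅕)/8) = 1/(62600 + (⅕)*(⅛)) = 1/(62600 + 1/40) = 1/(2504001/40) = 40/2504001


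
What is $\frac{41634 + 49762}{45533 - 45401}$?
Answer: $\frac{22849}{33} \approx 692.39$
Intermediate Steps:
$\frac{41634 + 49762}{45533 - 45401} = \frac{91396}{132} = 91396 \cdot \frac{1}{132} = \frac{22849}{33}$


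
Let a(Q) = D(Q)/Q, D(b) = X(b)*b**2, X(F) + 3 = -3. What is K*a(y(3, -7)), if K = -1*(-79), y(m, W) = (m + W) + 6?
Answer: -948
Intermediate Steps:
X(F) = -6 (X(F) = -3 - 3 = -6)
D(b) = -6*b**2
y(m, W) = 6 + W + m (y(m, W) = (W + m) + 6 = 6 + W + m)
a(Q) = -6*Q (a(Q) = (-6*Q**2)/Q = -6*Q)
K = 79
K*a(y(3, -7)) = 79*(-6*(6 - 7 + 3)) = 79*(-6*2) = 79*(-12) = -948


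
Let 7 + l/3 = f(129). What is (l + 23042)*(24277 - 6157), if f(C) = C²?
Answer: 1321745280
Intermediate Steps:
l = 49902 (l = -21 + 3*129² = -21 + 3*16641 = -21 + 49923 = 49902)
(l + 23042)*(24277 - 6157) = (49902 + 23042)*(24277 - 6157) = 72944*18120 = 1321745280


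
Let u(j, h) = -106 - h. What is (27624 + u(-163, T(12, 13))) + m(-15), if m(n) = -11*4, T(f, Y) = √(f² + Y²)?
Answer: 27474 - √313 ≈ 27456.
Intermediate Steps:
T(f, Y) = √(Y² + f²)
m(n) = -44
(27624 + u(-163, T(12, 13))) + m(-15) = (27624 + (-106 - √(13² + 12²))) - 44 = (27624 + (-106 - √(169 + 144))) - 44 = (27624 + (-106 - √313)) - 44 = (27518 - √313) - 44 = 27474 - √313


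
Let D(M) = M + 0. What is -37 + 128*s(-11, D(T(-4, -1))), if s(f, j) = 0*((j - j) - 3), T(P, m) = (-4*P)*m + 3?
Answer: -37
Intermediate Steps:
T(P, m) = 3 - 4*P*m (T(P, m) = -4*P*m + 3 = 3 - 4*P*m)
D(M) = M
s(f, j) = 0 (s(f, j) = 0*(0 - 3) = 0*(-3) = 0)
-37 + 128*s(-11, D(T(-4, -1))) = -37 + 128*0 = -37 + 0 = -37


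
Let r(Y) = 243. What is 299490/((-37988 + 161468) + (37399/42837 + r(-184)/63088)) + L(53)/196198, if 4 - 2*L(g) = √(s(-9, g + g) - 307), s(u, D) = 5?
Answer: 79398909830989038943/32736337790290731917 - I*√302/392396 ≈ 2.4254 - 4.4287e-5*I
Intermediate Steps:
L(g) = 2 - I*√302/2 (L(g) = 2 - √(5 - 307)/2 = 2 - I*√302/2)
299490/((-37988 + 161468) + (37399/42837 + r(-184)/63088)) + L(53)/196198 = 299490/((-37988 + 161468) + (37399/42837 + 243/63088)) + (2 - I*√302/2)/196198 = 299490/(123480 + (37399*(1/42837) + 243*(1/63088))) + (2 - I*√302/2)*(1/196198) = 299490/(123480 + (37399/42837 + 243/63088)) + (1/98099 - I*√302/392396) = 299490/(123480 + 2369837503/2702500656) + (1/98099 - I*√302/392396) = 299490/(333707150840383/2702500656) + (1/98099 - I*√302/392396) = 299490*(2702500656/333707150840383) + (1/98099 - I*√302/392396) = 809371921465440/333707150840383 + (1/98099 - I*√302/392396) = 79398909830989038943/32736337790290731917 - I*√302/392396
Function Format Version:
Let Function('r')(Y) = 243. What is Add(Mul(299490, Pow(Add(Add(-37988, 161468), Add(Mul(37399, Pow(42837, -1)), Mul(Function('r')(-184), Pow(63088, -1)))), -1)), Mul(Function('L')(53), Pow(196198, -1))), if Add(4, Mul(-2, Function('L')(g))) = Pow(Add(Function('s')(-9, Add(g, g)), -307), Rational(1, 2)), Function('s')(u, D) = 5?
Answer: Add(Rational(79398909830989038943, 32736337790290731917), Mul(Rational(-1, 392396), I, Pow(302, Rational(1, 2)))) ≈ Add(2.4254, Mul(-4.4287e-5, I))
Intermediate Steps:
Function('L')(g) = Add(2, Mul(Rational(-1, 2), I, Pow(302, Rational(1, 2)))) (Function('L')(g) = Add(2, Mul(Rational(-1, 2), Pow(Add(5, -307), Rational(1, 2)))) = Add(2, Mul(Rational(-1, 2), Pow(-302, Rational(1, 2)))) = Add(2, Mul(Rational(-1, 2), Mul(I, Pow(302, Rational(1, 2))))) = Add(2, Mul(Rational(-1, 2), I, Pow(302, Rational(1, 2)))))
Add(Mul(299490, Pow(Add(Add(-37988, 161468), Add(Mul(37399, Pow(42837, -1)), Mul(Function('r')(-184), Pow(63088, -1)))), -1)), Mul(Function('L')(53), Pow(196198, -1))) = Add(Mul(299490, Pow(Add(Add(-37988, 161468), Add(Mul(37399, Pow(42837, -1)), Mul(243, Pow(63088, -1)))), -1)), Mul(Add(2, Mul(Rational(-1, 2), I, Pow(302, Rational(1, 2)))), Pow(196198, -1))) = Add(Mul(299490, Pow(Add(123480, Add(Mul(37399, Rational(1, 42837)), Mul(243, Rational(1, 63088)))), -1)), Mul(Add(2, Mul(Rational(-1, 2), I, Pow(302, Rational(1, 2)))), Rational(1, 196198))) = Add(Mul(299490, Pow(Add(123480, Add(Rational(37399, 42837), Rational(243, 63088))), -1)), Add(Rational(1, 98099), Mul(Rational(-1, 392396), I, Pow(302, Rational(1, 2))))) = Add(Mul(299490, Pow(Add(123480, Rational(2369837503, 2702500656)), -1)), Add(Rational(1, 98099), Mul(Rational(-1, 392396), I, Pow(302, Rational(1, 2))))) = Add(Mul(299490, Pow(Rational(333707150840383, 2702500656), -1)), Add(Rational(1, 98099), Mul(Rational(-1, 392396), I, Pow(302, Rational(1, 2))))) = Add(Mul(299490, Rational(2702500656, 333707150840383)), Add(Rational(1, 98099), Mul(Rational(-1, 392396), I, Pow(302, Rational(1, 2))))) = Add(Rational(809371921465440, 333707150840383), Add(Rational(1, 98099), Mul(Rational(-1, 392396), I, Pow(302, Rational(1, 2))))) = Add(Rational(79398909830989038943, 32736337790290731917), Mul(Rational(-1, 392396), I, Pow(302, Rational(1, 2))))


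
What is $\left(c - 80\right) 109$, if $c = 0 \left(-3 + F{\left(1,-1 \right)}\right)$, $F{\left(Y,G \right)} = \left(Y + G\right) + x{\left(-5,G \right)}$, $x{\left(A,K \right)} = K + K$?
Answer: $-8720$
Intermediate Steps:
$x{\left(A,K \right)} = 2 K$
$F{\left(Y,G \right)} = Y + 3 G$ ($F{\left(Y,G \right)} = \left(Y + G\right) + 2 G = \left(G + Y\right) + 2 G = Y + 3 G$)
$c = 0$ ($c = 0 \left(-3 + \left(1 + 3 \left(-1\right)\right)\right) = 0 \left(-3 + \left(1 - 3\right)\right) = 0 \left(-3 - 2\right) = 0 \left(-5\right) = 0$)
$\left(c - 80\right) 109 = \left(0 - 80\right) 109 = \left(-80\right) 109 = -8720$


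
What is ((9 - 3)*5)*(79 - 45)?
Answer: 1020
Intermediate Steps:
((9 - 3)*5)*(79 - 45) = (6*5)*34 = 30*34 = 1020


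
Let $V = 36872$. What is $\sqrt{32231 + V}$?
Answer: $\sqrt{69103} \approx 262.87$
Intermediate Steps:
$\sqrt{32231 + V} = \sqrt{32231 + 36872} = \sqrt{69103}$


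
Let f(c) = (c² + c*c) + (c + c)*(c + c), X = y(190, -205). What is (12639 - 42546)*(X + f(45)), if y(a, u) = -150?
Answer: -358884000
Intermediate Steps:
X = -150
f(c) = 6*c² (f(c) = (c² + c²) + (2*c)*(2*c) = 2*c² + 4*c² = 6*c²)
(12639 - 42546)*(X + f(45)) = (12639 - 42546)*(-150 + 6*45²) = -29907*(-150 + 6*2025) = -29907*(-150 + 12150) = -29907*12000 = -358884000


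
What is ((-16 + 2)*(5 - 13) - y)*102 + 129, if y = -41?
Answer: 15735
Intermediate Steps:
((-16 + 2)*(5 - 13) - y)*102 + 129 = ((-16 + 2)*(5 - 13) - 1*(-41))*102 + 129 = (-14*(-8) + 41)*102 + 129 = (112 + 41)*102 + 129 = 153*102 + 129 = 15606 + 129 = 15735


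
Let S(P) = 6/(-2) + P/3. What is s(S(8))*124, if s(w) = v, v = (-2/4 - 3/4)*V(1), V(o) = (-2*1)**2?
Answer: -620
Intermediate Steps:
S(P) = -3 + P/3 (S(P) = 6*(-1/2) + P*(1/3) = -3 + P/3)
V(o) = 4 (V(o) = (-2)**2 = 4)
v = -5 (v = (-2/4 - 3/4)*4 = (-2*1/4 - 3*1/4)*4 = (-1/2 - 3/4)*4 = -5/4*4 = -5)
s(w) = -5
s(S(8))*124 = -5*124 = -620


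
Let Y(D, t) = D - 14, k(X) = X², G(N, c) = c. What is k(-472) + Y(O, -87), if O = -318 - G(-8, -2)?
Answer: 222454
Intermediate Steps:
O = -316 (O = -318 - 1*(-2) = -318 + 2 = -316)
Y(D, t) = -14 + D
k(-472) + Y(O, -87) = (-472)² + (-14 - 316) = 222784 - 330 = 222454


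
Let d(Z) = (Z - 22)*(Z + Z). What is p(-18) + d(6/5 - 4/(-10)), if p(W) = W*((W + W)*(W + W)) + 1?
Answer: -584807/25 ≈ -23392.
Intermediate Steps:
d(Z) = 2*Z*(-22 + Z) (d(Z) = (-22 + Z)*(2*Z) = 2*Z*(-22 + Z))
p(W) = 1 + 4*W³ (p(W) = W*((2*W)*(2*W)) + 1 = W*(4*W²) + 1 = 4*W³ + 1 = 1 + 4*W³)
p(-18) + d(6/5 - 4/(-10)) = (1 + 4*(-18)³) + 2*(6/5 - 4/(-10))*(-22 + (6/5 - 4/(-10))) = (1 + 4*(-5832)) + 2*(6*(⅕) - 4*(-⅒))*(-22 + (6*(⅕) - 4*(-⅒))) = (1 - 23328) + 2*(6/5 + ⅖)*(-22 + (6/5 + ⅖)) = -23327 + 2*(8/5)*(-22 + 8/5) = -23327 + 2*(8/5)*(-102/5) = -23327 - 1632/25 = -584807/25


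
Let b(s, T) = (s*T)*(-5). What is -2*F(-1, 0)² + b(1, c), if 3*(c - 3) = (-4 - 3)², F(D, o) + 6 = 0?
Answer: -506/3 ≈ -168.67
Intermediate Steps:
F(D, o) = -6 (F(D, o) = -6 + 0 = -6)
c = 58/3 (c = 3 + (-4 - 3)²/3 = 3 + (⅓)*(-7)² = 3 + (⅓)*49 = 3 + 49/3 = 58/3 ≈ 19.333)
b(s, T) = -5*T*s (b(s, T) = (T*s)*(-5) = -5*T*s)
-2*F(-1, 0)² + b(1, c) = -2*(-6)² - 5*58/3*1 = -2*36 - 290/3 = -72 - 290/3 = -506/3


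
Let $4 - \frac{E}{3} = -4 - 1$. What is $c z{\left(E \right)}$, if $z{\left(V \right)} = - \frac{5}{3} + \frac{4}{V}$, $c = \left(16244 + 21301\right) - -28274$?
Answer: $- \frac{2698579}{27} \approx -99947.0$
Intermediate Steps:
$c = 65819$ ($c = 37545 + 28274 = 65819$)
$E = 27$ ($E = 12 - 3 \left(-4 - 1\right) = 12 - -15 = 12 + 15 = 27$)
$z{\left(V \right)} = - \frac{5}{3} + \frac{4}{V}$ ($z{\left(V \right)} = \left(-5\right) \frac{1}{3} + \frac{4}{V} = - \frac{5}{3} + \frac{4}{V}$)
$c z{\left(E \right)} = 65819 \left(- \frac{5}{3} + \frac{4}{27}\right) = 65819 \left(- \frac{41}{27}\right) = - \frac{2698579}{27}$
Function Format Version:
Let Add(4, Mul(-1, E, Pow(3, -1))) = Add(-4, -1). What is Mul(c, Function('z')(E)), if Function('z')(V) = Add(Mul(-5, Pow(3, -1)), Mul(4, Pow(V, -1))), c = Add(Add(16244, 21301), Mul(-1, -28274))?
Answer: Rational(-2698579, 27) ≈ -99947.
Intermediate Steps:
c = 65819 (c = Add(37545, 28274) = 65819)
E = 27 (E = Add(12, Mul(-3, Add(-4, -1))) = Add(12, Mul(-3, -5)) = Add(12, 15) = 27)
Function('z')(V) = Add(Rational(-5, 3), Mul(4, Pow(V, -1))) (Function('z')(V) = Add(Mul(-5, Rational(1, 3)), Mul(4, Pow(V, -1))) = Add(Rational(-5, 3), Mul(4, Pow(V, -1))))
Mul(c, Function('z')(E)) = Mul(65819, Add(Rational(-5, 3), Mul(4, Pow(27, -1)))) = Mul(65819, Add(Rational(-5, 3), Mul(4, Rational(1, 27)))) = Mul(65819, Add(Rational(-5, 3), Rational(4, 27))) = Mul(65819, Rational(-41, 27)) = Rational(-2698579, 27)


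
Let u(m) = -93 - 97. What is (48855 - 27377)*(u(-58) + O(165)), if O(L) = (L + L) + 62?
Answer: 4338556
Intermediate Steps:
u(m) = -190
O(L) = 62 + 2*L (O(L) = 2*L + 62 = 62 + 2*L)
(48855 - 27377)*(u(-58) + O(165)) = (48855 - 27377)*(-190 + (62 + 2*165)) = 21478*(-190 + (62 + 330)) = 21478*(-190 + 392) = 21478*202 = 4338556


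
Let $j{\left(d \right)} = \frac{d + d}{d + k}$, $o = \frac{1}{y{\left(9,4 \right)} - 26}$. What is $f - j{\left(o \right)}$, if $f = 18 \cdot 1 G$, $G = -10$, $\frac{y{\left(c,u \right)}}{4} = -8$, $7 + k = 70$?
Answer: $- \frac{657538}{3653} \approx -180.0$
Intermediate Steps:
$k = 63$ ($k = -7 + 70 = 63$)
$y{\left(c,u \right)} = -32$ ($y{\left(c,u \right)} = 4 \left(-8\right) = -32$)
$f = -180$ ($f = 18 \cdot 1 \left(-10\right) = 18 \left(-10\right) = -180$)
$o = - \frac{1}{58}$ ($o = \frac{1}{-32 - 26} = \frac{1}{-58} = - \frac{1}{58} \approx -0.017241$)
$j{\left(d \right)} = \frac{2 d}{63 + d}$ ($j{\left(d \right)} = \frac{d + d}{d + 63} = \frac{2 d}{63 + d}$)
$f - j{\left(o \right)} = -180 - 2 \left(- \frac{1}{58}\right) \frac{1}{63 - \frac{1}{58}} = -180 - 2 \left(- \frac{1}{58}\right) \frac{1}{\frac{3653}{58}} = -180 - 2 \left(- \frac{1}{58}\right) \frac{58}{3653} = -180 - - \frac{2}{3653} = -180 + \frac{2}{3653} = - \frac{657538}{3653}$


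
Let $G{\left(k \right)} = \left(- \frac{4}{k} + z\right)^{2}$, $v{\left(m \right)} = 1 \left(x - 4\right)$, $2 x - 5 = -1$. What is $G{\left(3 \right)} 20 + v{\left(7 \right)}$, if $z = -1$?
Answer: $\frac{962}{9} \approx 106.89$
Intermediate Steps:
$x = 2$ ($x = \frac{5}{2} + \frac{1}{2} \left(-1\right) = \frac{5}{2} - \frac{1}{2} = 2$)
$v{\left(m \right)} = -2$ ($v{\left(m \right)} = 1 \left(2 - 4\right) = 1 \left(-2\right) = -2$)
$G{\left(k \right)} = \left(-1 - \frac{4}{k}\right)^{2}$ ($G{\left(k \right)} = \left(- \frac{4}{k} - 1\right)^{2} = \left(-1 - \frac{4}{k}\right)^{2}$)
$G{\left(3 \right)} 20 + v{\left(7 \right)} = \frac{\left(4 + 3\right)^{2}}{9} \cdot 20 - 2 = \frac{7^{2}}{9} \cdot 20 - 2 = \frac{1}{9} \cdot 49 \cdot 20 - 2 = \frac{49}{9} \cdot 20 - 2 = \frac{980}{9} - 2 = \frac{962}{9}$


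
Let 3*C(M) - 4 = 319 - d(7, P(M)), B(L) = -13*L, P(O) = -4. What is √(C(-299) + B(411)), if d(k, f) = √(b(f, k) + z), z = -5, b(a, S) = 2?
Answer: √(-47118 - 3*I*√3)/3 ≈ 0.0039897 - 72.356*I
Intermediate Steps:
d(k, f) = I*√3 (d(k, f) = √(2 - 5) = √(-3) = I*√3)
C(M) = 323/3 - I*√3/3 (C(M) = 4/3 + (319 - I*√3)/3 = 4/3 + (319/3 - I*√3/3) = 323/3 - I*√3/3)
√(C(-299) + B(411)) = √((323/3 - I*√3/3) - 13*411) = √((323/3 - I*√3/3) - 5343) = √(-15706/3 - I*√3/3)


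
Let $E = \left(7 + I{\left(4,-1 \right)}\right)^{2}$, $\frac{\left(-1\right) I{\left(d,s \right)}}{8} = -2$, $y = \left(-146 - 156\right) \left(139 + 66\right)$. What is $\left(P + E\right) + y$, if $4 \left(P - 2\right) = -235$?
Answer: $- \frac{245751}{4} \approx -61438.0$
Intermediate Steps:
$P = - \frac{227}{4}$ ($P = 2 + \frac{1}{4} \left(-235\right) = 2 - \frac{235}{4} = - \frac{227}{4} \approx -56.75$)
$y = -61910$ ($y = \left(-302\right) 205 = -61910$)
$I{\left(d,s \right)} = 16$ ($I{\left(d,s \right)} = \left(-8\right) \left(-2\right) = 16$)
$E = 529$ ($E = \left(7 + 16\right)^{2} = 23^{2} = 529$)
$\left(P + E\right) + y = \left(- \frac{227}{4} + 529\right) - 61910 = \frac{1889}{4} - 61910 = - \frac{245751}{4}$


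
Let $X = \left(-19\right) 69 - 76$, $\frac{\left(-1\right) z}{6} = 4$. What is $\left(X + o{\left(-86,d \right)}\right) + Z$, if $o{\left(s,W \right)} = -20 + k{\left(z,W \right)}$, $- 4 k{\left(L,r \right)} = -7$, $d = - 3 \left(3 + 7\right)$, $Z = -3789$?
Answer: $- \frac{20777}{4} \approx -5194.3$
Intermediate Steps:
$z = -24$ ($z = \left(-6\right) 4 = -24$)
$d = -30$ ($d = \left(-3\right) 10 = -30$)
$k{\left(L,r \right)} = \frac{7}{4}$ ($k{\left(L,r \right)} = \left(- \frac{1}{4}\right) \left(-7\right) = \frac{7}{4}$)
$o{\left(s,W \right)} = - \frac{73}{4}$ ($o{\left(s,W \right)} = -20 + \frac{7}{4} = - \frac{73}{4}$)
$X = -1387$ ($X = -1311 - 76 = -1387$)
$\left(X + o{\left(-86,d \right)}\right) + Z = \left(-1387 - \frac{73}{4}\right) - 3789 = - \frac{5621}{4} - 3789 = - \frac{20777}{4}$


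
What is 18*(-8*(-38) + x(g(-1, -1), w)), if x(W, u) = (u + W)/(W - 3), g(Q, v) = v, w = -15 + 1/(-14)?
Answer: 155241/28 ≈ 5544.3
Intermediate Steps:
w = -211/14 (w = -15 - 1/14 = -211/14 ≈ -15.071)
x(W, u) = (W + u)/(-3 + W)
18*(-8*(-38) + x(g(-1, -1), w)) = 18*(-8*(-38) + (-1 - 211/14)/(-3 - 1)) = 18*(304 - 225/14/(-4)) = 18*(304 - 1/4*(-225/14)) = 18*(304 + 225/56) = 18*(17249/56) = 155241/28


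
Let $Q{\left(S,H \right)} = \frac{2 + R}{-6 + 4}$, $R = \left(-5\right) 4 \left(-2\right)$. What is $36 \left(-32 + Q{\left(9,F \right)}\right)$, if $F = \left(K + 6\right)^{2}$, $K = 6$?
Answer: $-1908$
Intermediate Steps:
$R = 40$ ($R = \left(-20\right) \left(-2\right) = 40$)
$F = 144$ ($F = \left(6 + 6\right)^{2} = 12^{2} = 144$)
$Q{\left(S,H \right)} = -21$ ($Q{\left(S,H \right)} = \frac{2 + 40}{-6 + 4} = \frac{42}{-2} = 42 \left(- \frac{1}{2}\right) = -21$)
$36 \left(-32 + Q{\left(9,F \right)}\right) = 36 \left(-32 - 21\right) = 36 \left(-53\right) = -1908$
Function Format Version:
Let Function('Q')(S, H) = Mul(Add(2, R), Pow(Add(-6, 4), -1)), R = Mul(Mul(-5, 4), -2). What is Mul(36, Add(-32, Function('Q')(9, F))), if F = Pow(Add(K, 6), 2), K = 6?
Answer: -1908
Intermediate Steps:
R = 40 (R = Mul(-20, -2) = 40)
F = 144 (F = Pow(Add(6, 6), 2) = Pow(12, 2) = 144)
Function('Q')(S, H) = -21 (Function('Q')(S, H) = Mul(Add(2, 40), Pow(Add(-6, 4), -1)) = Mul(42, Pow(-2, -1)) = Mul(42, Rational(-1, 2)) = -21)
Mul(36, Add(-32, Function('Q')(9, F))) = Mul(36, Add(-32, -21)) = Mul(36, -53) = -1908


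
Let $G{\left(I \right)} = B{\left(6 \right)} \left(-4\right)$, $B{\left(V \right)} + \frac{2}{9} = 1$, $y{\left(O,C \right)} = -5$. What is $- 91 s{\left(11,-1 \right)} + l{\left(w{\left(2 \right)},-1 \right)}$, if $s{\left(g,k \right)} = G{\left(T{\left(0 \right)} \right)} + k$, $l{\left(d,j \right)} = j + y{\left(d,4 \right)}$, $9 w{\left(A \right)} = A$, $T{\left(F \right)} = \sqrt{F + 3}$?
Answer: $\frac{3313}{9} \approx 368.11$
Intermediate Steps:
$T{\left(F \right)} = \sqrt{3 + F}$
$w{\left(A \right)} = \frac{A}{9}$
$B{\left(V \right)} = \frac{7}{9}$ ($B{\left(V \right)} = - \frac{2}{9} + 1 = \frac{7}{9}$)
$G{\left(I \right)} = - \frac{28}{9}$ ($G{\left(I \right)} = \frac{7}{9} \left(-4\right) = - \frac{28}{9}$)
$l{\left(d,j \right)} = -5 + j$ ($l{\left(d,j \right)} = j - 5 = -5 + j$)
$s{\left(g,k \right)} = - \frac{28}{9} + k$
$- 91 s{\left(11,-1 \right)} + l{\left(w{\left(2 \right)},-1 \right)} = - 91 \left(- \frac{28}{9} - 1\right) - 6 = \left(-91\right) \left(- \frac{37}{9}\right) - 6 = \frac{3367}{9} - 6 = \frac{3313}{9}$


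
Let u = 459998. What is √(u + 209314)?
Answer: 24*√1162 ≈ 818.12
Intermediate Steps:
√(u + 209314) = √(459998 + 209314) = √669312 = 24*√1162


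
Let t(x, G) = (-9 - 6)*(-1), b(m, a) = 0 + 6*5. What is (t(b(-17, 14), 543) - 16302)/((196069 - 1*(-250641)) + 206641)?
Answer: -16287/653351 ≈ -0.024928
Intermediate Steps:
b(m, a) = 30 (b(m, a) = 0 + 30 = 30)
t(x, G) = 15 (t(x, G) = -15*(-1) = 15)
(t(b(-17, 14), 543) - 16302)/((196069 - 1*(-250641)) + 206641) = (15 - 16302)/((196069 - 1*(-250641)) + 206641) = -16287/((196069 + 250641) + 206641) = -16287/(446710 + 206641) = -16287/653351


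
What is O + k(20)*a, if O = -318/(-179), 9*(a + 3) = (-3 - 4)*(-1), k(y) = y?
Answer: -68738/1611 ≈ -42.668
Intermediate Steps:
a = -20/9 (a = -3 + ((-3 - 4)*(-1))/9 = -3 + (-7*(-1))/9 = -3 + (⅑)*7 = -3 + 7/9 = -20/9 ≈ -2.2222)
O = 318/179 (O = -318*(-1/179) = 318/179 ≈ 1.7765)
O + k(20)*a = 318/179 + 20*(-20/9) = 318/179 - 400/9 = -68738/1611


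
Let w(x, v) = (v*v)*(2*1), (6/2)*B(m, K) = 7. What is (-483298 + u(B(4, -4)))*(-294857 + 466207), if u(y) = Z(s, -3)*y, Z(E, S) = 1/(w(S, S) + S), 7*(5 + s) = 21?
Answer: -745317770810/9 ≈ -8.2813e+10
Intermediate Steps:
B(m, K) = 7/3 (B(m, K) = (⅓)*7 = 7/3)
w(x, v) = 2*v² (w(x, v) = v²*2 = 2*v²)
s = -2 (s = -5 + (⅐)*21 = -5 + 3 = -2)
Z(E, S) = 1/(S + 2*S²) (Z(E, S) = 1/(2*S² + S) = 1/(S + 2*S²))
u(y) = y/15 (u(y) = (1/((-3)*(1 + 2*(-3))))*y = (-1/(3*(1 - 6)))*y = (-⅓/(-5))*y = (-⅓*(-⅕))*y = y/15)
(-483298 + u(B(4, -4)))*(-294857 + 466207) = (-483298 + (1/15)*(7/3))*(-294857 + 466207) = (-483298 + 7/45)*171350 = -21748403/45*171350 = -745317770810/9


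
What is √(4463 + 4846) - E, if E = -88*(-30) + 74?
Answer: -2714 + √9309 ≈ -2617.5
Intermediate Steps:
E = 2714 (E = 2640 + 74 = 2714)
√(4463 + 4846) - E = √(4463 + 4846) - 1*2714 = √9309 - 2714 = -2714 + √9309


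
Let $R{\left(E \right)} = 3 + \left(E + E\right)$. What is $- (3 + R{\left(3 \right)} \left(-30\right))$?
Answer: $267$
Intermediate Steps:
$R{\left(E \right)} = 3 + 2 E$
$- (3 + R{\left(3 \right)} \left(-30\right)) = - (3 + \left(3 + 2 \cdot 3\right) \left(-30\right)) = - (3 + \left(3 + 6\right) \left(-30\right)) = - (3 + 9 \left(-30\right)) = - (3 - 270) = \left(-1\right) \left(-267\right) = 267$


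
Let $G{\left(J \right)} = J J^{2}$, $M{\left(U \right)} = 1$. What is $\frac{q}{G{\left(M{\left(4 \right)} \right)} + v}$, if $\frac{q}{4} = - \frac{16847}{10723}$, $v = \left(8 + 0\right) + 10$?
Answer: $- \frac{67388}{203737} \approx -0.33076$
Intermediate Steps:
$G{\left(J \right)} = J^{3}$
$v = 18$ ($v = 8 + 10 = 18$)
$q = - \frac{67388}{10723}$ ($q = 4 \left(- \frac{16847}{10723}\right) = - \frac{67388}{10723} \approx -6.2844$)
$\frac{q}{G{\left(M{\left(4 \right)} \right)} + v} = \frac{1}{1^{3} + 18} \left(- \frac{67388}{10723}\right) = \frac{1}{1 + 18} \left(- \frac{67388}{10723}\right) = \frac{1}{19} \left(- \frac{67388}{10723}\right) = - \frac{67388}{203737}$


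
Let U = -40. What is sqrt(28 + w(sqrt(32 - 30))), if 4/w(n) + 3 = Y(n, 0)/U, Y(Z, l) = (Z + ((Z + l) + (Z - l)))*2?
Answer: 2*sqrt(1200 + 63*sqrt(2))/(3*sqrt(20 + sqrt(2))) ≈ 5.1725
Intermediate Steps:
Y(Z, l) = 6*Z (Y(Z, l) = (Z + 2*Z)*2 = (3*Z)*2 = 6*Z)
w(n) = 4/(-3 - 3*n/20) (w(n) = 4/(-3 + (6*n)/(-40)) = 4/(-3 + (6*n)*(-1/40)) = 4/(-3 - 3*n/20))
sqrt(28 + w(sqrt(32 - 30))) = sqrt(28 - 80/(60 + 3*sqrt(32 - 30))) = sqrt(28 - 80/(60 + 3*sqrt(2)))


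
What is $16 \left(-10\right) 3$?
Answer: $-480$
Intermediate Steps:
$16 \left(-10\right) 3 = \left(-160\right) 3 = -480$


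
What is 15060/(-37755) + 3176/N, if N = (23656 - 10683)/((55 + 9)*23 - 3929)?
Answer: -19654263236/32653041 ≈ -601.91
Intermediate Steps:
N = -12973/2457 (N = 12973/(64*23 - 3929) = 12973/(1472 - 3929) = 12973/(-2457) = 12973*(-1/2457) = -12973/2457 ≈ -5.2800)
15060/(-37755) + 3176/N = 15060/(-37755) + 3176/(-12973/2457) = 15060*(-1/37755) + 3176*(-2457/12973) = -1004/2517 - 7803432/12973 = -19654263236/32653041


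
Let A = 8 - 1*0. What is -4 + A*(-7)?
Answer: -60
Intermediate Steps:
A = 8 (A = 8 + 0 = 8)
-4 + A*(-7) = -4 + 8*(-7) = -4 - 56 = -60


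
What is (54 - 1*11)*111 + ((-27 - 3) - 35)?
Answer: 4708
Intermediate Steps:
(54 - 1*11)*111 + ((-27 - 3) - 35) = (54 - 11)*111 + (-30 - 35) = 43*111 - 65 = 4773 - 65 = 4708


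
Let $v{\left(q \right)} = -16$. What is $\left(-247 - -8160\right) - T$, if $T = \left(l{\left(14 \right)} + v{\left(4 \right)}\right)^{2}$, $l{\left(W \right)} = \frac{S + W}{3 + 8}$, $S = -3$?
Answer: $7688$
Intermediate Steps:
$l{\left(W \right)} = - \frac{3}{11} + \frac{W}{11}$ ($l{\left(W \right)} = \frac{-3 + W}{3 + 8} = \frac{-3 + W}{11} = \left(-3 + W\right) \frac{1}{11} = - \frac{3}{11} + \frac{W}{11}$)
$T = 225$ ($T = \left(\left(- \frac{3}{11} + \frac{1}{11} \cdot 14\right) - 16\right)^{2} = \left(\left(- \frac{3}{11} + \frac{14}{11}\right) - 16\right)^{2} = \left(1 - 16\right)^{2} = \left(-15\right)^{2} = 225$)
$\left(-247 - -8160\right) - T = \left(-247 - -8160\right) - 225 = \left(-247 + 8160\right) - 225 = 7913 - 225 = 7688$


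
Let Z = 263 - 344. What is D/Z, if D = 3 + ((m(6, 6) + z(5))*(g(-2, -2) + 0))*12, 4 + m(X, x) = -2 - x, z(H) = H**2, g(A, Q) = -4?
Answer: 23/3 ≈ 7.6667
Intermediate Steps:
Z = -81
m(X, x) = -6 - x (m(X, x) = -4 + (-2 - x) = -6 - x)
D = -621 (D = 3 + (((-6 - 1*6) + 5**2)*(-4 + 0))*12 = 3 + (((-6 - 6) + 25)*(-4))*12 = 3 + ((-12 + 25)*(-4))*12 = 3 + (13*(-4))*12 = 3 - 52*12 = 3 - 624 = -621)
D/Z = -621/(-81) = -621*(-1/81) = 23/3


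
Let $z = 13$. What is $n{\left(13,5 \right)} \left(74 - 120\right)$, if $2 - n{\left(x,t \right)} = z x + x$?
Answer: $8280$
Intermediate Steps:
$n{\left(x,t \right)} = 2 - 14 x$ ($n{\left(x,t \right)} = 2 - \left(13 x + x\right) = 2 - 14 x$)
$n{\left(13,5 \right)} \left(74 - 120\right) = \left(2 - 182\right) \left(74 - 120\right) = \left(2 - 182\right) \left(-46\right) = \left(-180\right) \left(-46\right) = 8280$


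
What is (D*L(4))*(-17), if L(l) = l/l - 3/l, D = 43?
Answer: -731/4 ≈ -182.75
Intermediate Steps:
L(l) = 1 - 3/l
(D*L(4))*(-17) = (43*((-3 + 4)/4))*(-17) = (43*((¼)*1))*(-17) = (43*(¼))*(-17) = (43/4)*(-17) = -731/4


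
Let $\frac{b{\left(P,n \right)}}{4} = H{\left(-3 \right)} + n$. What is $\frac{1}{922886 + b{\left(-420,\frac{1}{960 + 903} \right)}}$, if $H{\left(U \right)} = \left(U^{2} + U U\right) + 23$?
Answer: $\frac{1863}{1719642154} \approx 1.0834 \cdot 10^{-6}$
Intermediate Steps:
$H{\left(U \right)} = 23 + 2 U^{2}$ ($H{\left(U \right)} = \left(U^{2} + U^{2}\right) + 23 = 2 U^{2} + 23 = 23 + 2 U^{2}$)
$b{\left(P,n \right)} = 164 + 4 n$ ($b{\left(P,n \right)} = 4 \left(\left(23 + 2 \left(-3\right)^{2}\right) + n\right) = 4 \left(\left(23 + 2 \cdot 9\right) + n\right) = 4 \left(\left(23 + 18\right) + n\right) = 4 \left(41 + n\right) = 164 + 4 n$)
$\frac{1}{922886 + b{\left(-420,\frac{1}{960 + 903} \right)}} = \frac{1}{922886 + \left(164 + \frac{4}{960 + 903}\right)} = \frac{1}{922886 + \left(164 + \frac{4}{1863}\right)} = \frac{1}{922886 + \frac{305536}{1863}} = \frac{1}{\frac{1719642154}{1863}} = \frac{1863}{1719642154}$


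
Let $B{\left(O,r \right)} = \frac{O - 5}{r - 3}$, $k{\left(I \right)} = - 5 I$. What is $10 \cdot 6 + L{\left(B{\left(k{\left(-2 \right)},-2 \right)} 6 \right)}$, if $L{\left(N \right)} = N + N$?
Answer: $48$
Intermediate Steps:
$B{\left(O,r \right)} = \frac{-5 + O}{-3 + r}$
$L{\left(N \right)} = 2 N$
$10 \cdot 6 + L{\left(B{\left(k{\left(-2 \right)},-2 \right)} 6 \right)} = 10 \cdot 6 + 2 \frac{-5 - -10}{-3 - 2} \cdot 6 = 60 + 2 \frac{-5 + 10}{-5} \cdot 6 = 60 + 2 \left(- \frac{1}{5}\right) 5 \cdot 6 = 60 + 2 \left(\left(-1\right) 6\right) = 60 + 2 \left(-6\right) = 60 - 12 = 48$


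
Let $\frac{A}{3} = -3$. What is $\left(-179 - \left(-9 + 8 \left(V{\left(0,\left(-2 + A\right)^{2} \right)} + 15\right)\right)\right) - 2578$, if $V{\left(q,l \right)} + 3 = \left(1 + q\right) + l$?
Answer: $-3820$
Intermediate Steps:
$A = -9$ ($A = 3 \left(-3\right) = -9$)
$V{\left(q,l \right)} = -2 + l + q$ ($V{\left(q,l \right)} = -3 + \left(\left(1 + q\right) + l\right) = -3 + \left(1 + l + q\right) = -2 + l + q$)
$\left(-179 - \left(-9 + 8 \left(V{\left(0,\left(-2 + A\right)^{2} \right)} + 15\right)\right)\right) - 2578 = \left(-179 + \left(9 - 8 \left(\left(-2 + \left(-2 - 9\right)^{2} + 0\right) + 15\right)\right)\right) - 2578 = \left(-179 + \left(9 - 8 \left(\left(-2 + \left(-11\right)^{2} + 0\right) + 15\right)\right)\right) - 2578 = \left(-179 + \left(9 - 8 \left(\left(-2 + 121 + 0\right) + 15\right)\right)\right) - 2578 = \left(-179 + \left(9 - 8 \left(119 + 15\right)\right)\right) - 2578 = \left(-179 + \left(9 - 1072\right)\right) - 2578 = \left(-179 - 1063\right) - 2578 = -1242 - 2578 = -3820$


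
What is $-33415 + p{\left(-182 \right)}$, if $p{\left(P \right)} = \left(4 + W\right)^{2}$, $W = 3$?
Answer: $-33366$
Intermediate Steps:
$p{\left(P \right)} = 49$ ($p{\left(P \right)} = \left(4 + 3\right)^{2} = 7^{2} = 49$)
$-33415 + p{\left(-182 \right)} = -33415 + 49 = -33366$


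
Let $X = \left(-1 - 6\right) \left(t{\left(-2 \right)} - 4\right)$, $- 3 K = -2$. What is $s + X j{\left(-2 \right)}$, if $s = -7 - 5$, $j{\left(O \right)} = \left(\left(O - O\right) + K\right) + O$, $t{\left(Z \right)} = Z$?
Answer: $-68$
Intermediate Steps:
$K = \frac{2}{3}$ ($K = \left(- \frac{1}{3}\right) \left(-2\right) = \frac{2}{3} \approx 0.66667$)
$j{\left(O \right)} = \frac{2}{3} + O$ ($j{\left(O \right)} = \left(\left(O - O\right) + \frac{2}{3}\right) + O = \left(0 + \frac{2}{3}\right) + O = \frac{2}{3} + O$)
$s = -12$ ($s = -7 - 5 = -12$)
$X = 42$ ($X = \left(-1 - 6\right) \left(-2 - 4\right) = \left(-7\right) \left(-6\right) = 42$)
$s + X j{\left(-2 \right)} = -12 + 42 \left(\frac{2}{3} - 2\right) = -12 + 42 \left(- \frac{4}{3}\right) = -12 - 56 = -68$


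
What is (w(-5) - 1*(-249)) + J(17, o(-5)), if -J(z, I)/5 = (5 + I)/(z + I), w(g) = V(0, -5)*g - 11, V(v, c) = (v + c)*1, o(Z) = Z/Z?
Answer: 784/3 ≈ 261.33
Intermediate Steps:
o(Z) = 1
V(v, c) = c + v (V(v, c) = (c + v)*1 = c + v)
w(g) = -11 - 5*g (w(g) = (-5 + 0)*g - 11 = -5*g - 11 = -11 - 5*g)
J(z, I) = -5*(5 + I)/(I + z) (J(z, I) = -5*(5 + I)/(z + I) = -5*(5 + I)/(I + z))
(w(-5) - 1*(-249)) + J(17, o(-5)) = ((-11 - 5*(-5)) - 1*(-249)) + 5*(-5 - 1*1)/(1 + 17) = ((-11 + 25) + 249) + 5*(-5 - 1)/18 = (14 + 249) + 5*(1/18)*(-6) = 263 - 5/3 = 784/3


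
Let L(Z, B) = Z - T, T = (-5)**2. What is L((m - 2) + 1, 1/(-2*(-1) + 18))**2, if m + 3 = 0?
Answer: 841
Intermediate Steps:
m = -3 (m = -3 + 0 = -3)
T = 25
L(Z, B) = -25 + Z (L(Z, B) = Z - 1*25 = Z - 25 = -25 + Z)
L((m - 2) + 1, 1/(-2*(-1) + 18))**2 = (-25 + ((-3 - 2) + 1))**2 = (-25 + (-5 + 1))**2 = (-25 - 4)**2 = (-29)**2 = 841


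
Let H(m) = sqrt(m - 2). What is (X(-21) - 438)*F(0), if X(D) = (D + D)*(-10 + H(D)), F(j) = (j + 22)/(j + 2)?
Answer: -198 - 462*I*sqrt(23) ≈ -198.0 - 2215.7*I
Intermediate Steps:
F(j) = (22 + j)/(2 + j)
H(m) = sqrt(-2 + m)
X(D) = 2*D*(-10 + sqrt(-2 + D)) (X(D) = (D + D)*(-10 + sqrt(-2 + D)) = (2*D)*(-10 + sqrt(-2 + D)) = 2*D*(-10 + sqrt(-2 + D)))
(X(-21) - 438)*F(0) = (2*(-21)*(-10 + sqrt(-2 - 21)) - 438)*((22 + 0)/(2 + 0)) = (2*(-21)*(-10 + sqrt(-23)) - 438)*(22/2) = (2*(-21)*(-10 + I*sqrt(23)) - 438)*((1/2)*22) = ((420 - 42*I*sqrt(23)) - 438)*11 = (-18 - 42*I*sqrt(23))*11 = -198 - 462*I*sqrt(23)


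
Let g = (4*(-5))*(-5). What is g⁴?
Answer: 100000000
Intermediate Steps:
g = 100 (g = -20*(-5) = 100)
g⁴ = 100⁴ = 100000000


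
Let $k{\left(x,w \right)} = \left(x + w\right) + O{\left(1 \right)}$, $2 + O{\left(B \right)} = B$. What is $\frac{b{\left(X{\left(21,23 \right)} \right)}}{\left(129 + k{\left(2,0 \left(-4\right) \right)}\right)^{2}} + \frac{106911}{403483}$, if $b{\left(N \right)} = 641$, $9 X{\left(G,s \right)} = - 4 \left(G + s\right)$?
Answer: $\frac{2065428503}{6818862700} \approx 0.3029$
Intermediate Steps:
$X{\left(G,s \right)} = - \frac{4 G}{9} - \frac{4 s}{9}$ ($X{\left(G,s \right)} = \frac{\left(-4\right) \left(G + s\right)}{9} = \frac{- 4 G - 4 s}{9} = - \frac{4 G}{9} - \frac{4 s}{9}$)
$O{\left(B \right)} = -2 + B$
$k{\left(x,w \right)} = -1 + w + x$ ($k{\left(x,w \right)} = \left(x + w\right) + \left(-2 + 1\right) = \left(w + x\right) - 1 = -1 + w + x$)
$\frac{b{\left(X{\left(21,23 \right)} \right)}}{\left(129 + k{\left(2,0 \left(-4\right) \right)}\right)^{2}} + \frac{106911}{403483} = \frac{641}{\left(129 + \left(-1 + 0 \left(-4\right) + 2\right)\right)^{2}} + \frac{106911}{403483} = \frac{641}{\left(129 + \left(-1 + 0 + 2\right)\right)^{2}} + 106911 \cdot \frac{1}{403483} = \frac{641}{\left(129 + 1\right)^{2}} + \frac{106911}{403483} = \frac{641}{130^{2}} + \frac{106911}{403483} = \frac{641}{16900} + \frac{106911}{403483} = \frac{2065428503}{6818862700}$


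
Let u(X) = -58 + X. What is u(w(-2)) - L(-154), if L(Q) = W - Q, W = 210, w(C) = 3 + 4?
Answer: -415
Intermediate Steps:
w(C) = 7
L(Q) = 210 - Q
u(w(-2)) - L(-154) = (-58 + 7) - (210 - 1*(-154)) = -51 - (210 + 154) = -51 - 1*364 = -51 - 364 = -415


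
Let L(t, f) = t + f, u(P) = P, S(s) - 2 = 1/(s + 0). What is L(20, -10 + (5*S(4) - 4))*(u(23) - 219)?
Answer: -3381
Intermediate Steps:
S(s) = 2 + 1/s (S(s) = 2 + 1/(s + 0) = 2 + 1/s)
L(t, f) = f + t
L(20, -10 + (5*S(4) - 4))*(u(23) - 219) = ((-10 + (5*(2 + 1/4) - 4)) + 20)*(23 - 219) = ((-10 + (5*(2 + ¼) - 4)) + 20)*(-196) = ((-10 + (5*(9/4) - 4)) + 20)*(-196) = ((-10 + (45/4 - 4)) + 20)*(-196) = ((-10 + 29/4) + 20)*(-196) = (-11/4 + 20)*(-196) = (69/4)*(-196) = -3381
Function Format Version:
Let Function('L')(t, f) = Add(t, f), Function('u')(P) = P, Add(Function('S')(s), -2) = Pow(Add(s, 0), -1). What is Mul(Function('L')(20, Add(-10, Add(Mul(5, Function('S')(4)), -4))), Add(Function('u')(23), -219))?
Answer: -3381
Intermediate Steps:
Function('S')(s) = Add(2, Pow(s, -1)) (Function('S')(s) = Add(2, Pow(Add(s, 0), -1)) = Add(2, Pow(s, -1)))
Function('L')(t, f) = Add(f, t)
Mul(Function('L')(20, Add(-10, Add(Mul(5, Function('S')(4)), -4))), Add(Function('u')(23), -219)) = Mul(Add(Add(-10, Add(Mul(5, Add(2, Pow(4, -1))), -4)), 20), Add(23, -219)) = Mul(Add(Add(-10, Add(Mul(5, Add(2, Rational(1, 4))), -4)), 20), -196) = Mul(Add(Add(-10, Add(Mul(5, Rational(9, 4)), -4)), 20), -196) = Mul(Add(Add(-10, Add(Rational(45, 4), -4)), 20), -196) = Mul(Add(Add(-10, Rational(29, 4)), 20), -196) = Mul(Add(Rational(-11, 4), 20), -196) = Mul(Rational(69, 4), -196) = -3381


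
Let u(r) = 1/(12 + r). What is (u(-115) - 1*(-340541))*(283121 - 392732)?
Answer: -3844684964142/103 ≈ -3.7327e+10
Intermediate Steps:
(u(-115) - 1*(-340541))*(283121 - 392732) = (1/(12 - 115) - 1*(-340541))*(283121 - 392732) = (1/(-103) + 340541)*(-109611) = (-1/103 + 340541)*(-109611) = (35075722/103)*(-109611) = -3844684964142/103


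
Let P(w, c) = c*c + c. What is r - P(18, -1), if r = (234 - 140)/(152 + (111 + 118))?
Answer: 94/381 ≈ 0.24672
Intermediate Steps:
r = 94/381 (r = 94/(152 + 229) = 94/381 ≈ 0.24672)
P(w, c) = c + c² (P(w, c) = c² + c = c + c²)
r - P(18, -1) = 94/381 - (-1)*(1 - 1) = 94/381 - (-1)*0 = 94/381 - 1*0 = 94/381 + 0 = 94/381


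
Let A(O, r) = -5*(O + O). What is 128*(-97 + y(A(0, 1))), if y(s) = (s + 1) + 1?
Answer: -12160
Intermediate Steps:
A(O, r) = -10*O
y(s) = 2 + s (y(s) = (1 + s) + 1 = 2 + s)
128*(-97 + y(A(0, 1))) = 128*(-97 + (2 - 10*0)) = 128*(-97 + (2 + 0)) = 128*(-97 + 2) = 128*(-95) = -12160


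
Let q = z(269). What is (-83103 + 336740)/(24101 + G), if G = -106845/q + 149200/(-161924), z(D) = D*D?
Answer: 742965076646317/70590724935996 ≈ 10.525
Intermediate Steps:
z(D) = D**2
q = 72361 (q = 269**2 = 72361)
G = -7024257745/2929245641 (G = -106845/72361 + 149200/(-161924) = -106845*1/72361 + 149200*(-1/161924) = -106845/72361 - 37300/40481 = -7024257745/2929245641 ≈ -2.3980)
(-83103 + 336740)/(24101 + G) = (-83103 + 336740)/(24101 - 7024257745/2929245641) = 253637/(70590724935996/2929245641) = 253637*(2929245641/70590724935996) = 742965076646317/70590724935996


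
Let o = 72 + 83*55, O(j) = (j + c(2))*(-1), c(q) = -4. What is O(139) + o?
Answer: 4502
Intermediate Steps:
O(j) = 4 - j (O(j) = (j - 4)*(-1) = (-4 + j)*(-1) = 4 - j)
o = 4637 (o = 72 + 4565 = 4637)
O(139) + o = (4 - 1*139) + 4637 = (4 - 139) + 4637 = -135 + 4637 = 4502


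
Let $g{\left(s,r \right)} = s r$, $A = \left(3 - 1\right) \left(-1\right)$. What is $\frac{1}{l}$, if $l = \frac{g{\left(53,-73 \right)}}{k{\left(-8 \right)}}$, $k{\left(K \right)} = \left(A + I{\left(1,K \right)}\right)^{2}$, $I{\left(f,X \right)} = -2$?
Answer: $- \frac{16}{3869} \approx -0.0041354$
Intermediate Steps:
$A = -2$ ($A = 2 \left(-1\right) = -2$)
$g{\left(s,r \right)} = r s$
$k{\left(K \right)} = 16$ ($k{\left(K \right)} = \left(-2 - 2\right)^{2} = \left(-4\right)^{2} = 16$)
$l = - \frac{3869}{16}$ ($l = \frac{\left(-73\right) 53}{16} = \left(-3869\right) \frac{1}{16} = - \frac{3869}{16} \approx -241.81$)
$\frac{1}{l} = \frac{1}{- \frac{3869}{16}} = - \frac{16}{3869}$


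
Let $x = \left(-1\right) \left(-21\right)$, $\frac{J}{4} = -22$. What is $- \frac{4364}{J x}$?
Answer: $\frac{1091}{462} \approx 2.3615$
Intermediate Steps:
$J = -88$ ($J = 4 \left(-22\right) = -88$)
$x = 21$
$- \frac{4364}{J x} = - \frac{4364}{\left(-88\right) 21} = - \frac{4364}{-1848} = \left(-4364\right) \left(- \frac{1}{1848}\right) = \frac{1091}{462}$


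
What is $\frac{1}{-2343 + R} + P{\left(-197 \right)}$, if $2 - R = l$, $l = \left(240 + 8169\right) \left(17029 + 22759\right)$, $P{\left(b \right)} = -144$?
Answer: $- \frac{48179467153}{334579633} \approx -144.0$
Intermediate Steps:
$l = 334577292$ ($l = 8409 \cdot 39788 = 334577292$)
$R = -334577290$ ($R = 2 - 334577292 = -334577290$)
$\frac{1}{-2343 + R} + P{\left(-197 \right)} = \frac{1}{-2343 - 334577290} - 144 = \frac{1}{-334579633} - 144 = - \frac{1}{334579633} - 144 = - \frac{48179467153}{334579633}$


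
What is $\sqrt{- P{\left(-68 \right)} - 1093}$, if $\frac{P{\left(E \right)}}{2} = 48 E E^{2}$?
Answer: $\sqrt{30184379} \approx 5494.0$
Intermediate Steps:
$P{\left(E \right)} = 96 E^{3}$ ($P{\left(E \right)} = 2 \cdot 48 E E^{2} = 2 \cdot 48 E^{3} = 96 E^{3}$)
$\sqrt{- P{\left(-68 \right)} - 1093} = \sqrt{- 96 \left(-68\right)^{3} - 1093} = \sqrt{- 96 \left(-314432\right) - 1093} = \sqrt{\left(-1\right) \left(-30185472\right) - 1093} = \sqrt{30185472 - 1093} = \sqrt{30184379}$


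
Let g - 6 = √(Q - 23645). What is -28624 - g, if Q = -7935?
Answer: -28630 - 2*I*√7895 ≈ -28630.0 - 177.71*I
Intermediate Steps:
g = 6 + 2*I*√7895 (g = 6 + √(-7935 - 23645) = 6 + √(-31580) = 6 + 2*I*√7895 ≈ 6.0 + 177.71*I)
-28624 - g = -28624 - (6 + 2*I*√7895) = -28624 + (-6 - 2*I*√7895) = -28630 - 2*I*√7895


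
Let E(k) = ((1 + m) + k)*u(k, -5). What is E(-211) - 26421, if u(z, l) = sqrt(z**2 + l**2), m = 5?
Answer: -26421 - 205*sqrt(44546) ≈ -69688.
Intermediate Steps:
u(z, l) = sqrt(l**2 + z**2)
E(k) = sqrt(25 + k**2)*(6 + k) (E(k) = ((1 + 5) + k)*sqrt((-5)**2 + k**2) = (6 + k)*sqrt(25 + k**2) = sqrt(25 + k**2)*(6 + k))
E(-211) - 26421 = sqrt(25 + (-211)**2)*(6 - 211) - 26421 = sqrt(25 + 44521)*(-205) - 26421 = sqrt(44546)*(-205) - 26421 = -205*sqrt(44546) - 26421 = -26421 - 205*sqrt(44546)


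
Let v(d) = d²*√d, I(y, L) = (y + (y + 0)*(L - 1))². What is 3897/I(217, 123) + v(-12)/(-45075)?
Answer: 433/79156609 - 96*I*√3/15025 ≈ 5.4702e-6 - 0.011067*I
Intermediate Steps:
I(y, L) = (y + y*(-1 + L))²
v(d) = d^(5/2)
3897/I(217, 123) + v(-12)/(-45075) = 3897/((123²*217²)) + (-12)^(5/2)/(-45075) = 3897/((15129*47089)) + (288*I*√3)*(-1/45075) = 3897/712409481 - 96*I*√3/15025 = 3897*(1/712409481) - 96*I*√3/15025 = 433/79156609 - 96*I*√3/15025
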